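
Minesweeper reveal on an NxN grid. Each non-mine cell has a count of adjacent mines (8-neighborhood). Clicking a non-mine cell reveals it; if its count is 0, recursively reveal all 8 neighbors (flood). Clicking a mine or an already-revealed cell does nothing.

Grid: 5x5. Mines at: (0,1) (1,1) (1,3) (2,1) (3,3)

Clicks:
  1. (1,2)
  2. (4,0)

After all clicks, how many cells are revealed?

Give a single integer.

Answer: 7

Derivation:
Click 1 (1,2) count=4: revealed 1 new [(1,2)] -> total=1
Click 2 (4,0) count=0: revealed 6 new [(3,0) (3,1) (3,2) (4,0) (4,1) (4,2)] -> total=7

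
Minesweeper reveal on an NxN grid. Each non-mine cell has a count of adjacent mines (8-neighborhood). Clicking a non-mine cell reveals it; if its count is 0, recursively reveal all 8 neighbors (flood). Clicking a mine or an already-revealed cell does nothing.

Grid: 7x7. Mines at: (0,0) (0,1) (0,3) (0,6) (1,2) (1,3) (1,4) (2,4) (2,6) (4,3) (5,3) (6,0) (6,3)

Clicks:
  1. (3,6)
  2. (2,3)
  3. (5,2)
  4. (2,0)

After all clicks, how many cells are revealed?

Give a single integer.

Answer: 16

Derivation:
Click 1 (3,6) count=1: revealed 1 new [(3,6)] -> total=1
Click 2 (2,3) count=4: revealed 1 new [(2,3)] -> total=2
Click 3 (5,2) count=3: revealed 1 new [(5,2)] -> total=3
Click 4 (2,0) count=0: revealed 13 new [(1,0) (1,1) (2,0) (2,1) (2,2) (3,0) (3,1) (3,2) (4,0) (4,1) (4,2) (5,0) (5,1)] -> total=16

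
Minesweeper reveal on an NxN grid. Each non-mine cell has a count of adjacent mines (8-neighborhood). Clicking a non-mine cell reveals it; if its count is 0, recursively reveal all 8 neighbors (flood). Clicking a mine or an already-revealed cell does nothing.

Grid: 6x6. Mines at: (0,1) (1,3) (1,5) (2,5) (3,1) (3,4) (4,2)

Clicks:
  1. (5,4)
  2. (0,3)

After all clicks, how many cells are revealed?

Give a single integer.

Click 1 (5,4) count=0: revealed 6 new [(4,3) (4,4) (4,5) (5,3) (5,4) (5,5)] -> total=6
Click 2 (0,3) count=1: revealed 1 new [(0,3)] -> total=7

Answer: 7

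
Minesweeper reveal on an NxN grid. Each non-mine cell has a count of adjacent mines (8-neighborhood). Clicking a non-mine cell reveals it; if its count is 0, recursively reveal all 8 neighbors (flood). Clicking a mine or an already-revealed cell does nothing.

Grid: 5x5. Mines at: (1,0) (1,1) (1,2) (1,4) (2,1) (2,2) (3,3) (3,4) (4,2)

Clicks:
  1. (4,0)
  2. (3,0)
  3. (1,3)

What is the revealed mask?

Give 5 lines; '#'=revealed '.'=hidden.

Click 1 (4,0) count=0: revealed 4 new [(3,0) (3,1) (4,0) (4,1)] -> total=4
Click 2 (3,0) count=1: revealed 0 new [(none)] -> total=4
Click 3 (1,3) count=3: revealed 1 new [(1,3)] -> total=5

Answer: .....
...#.
.....
##...
##...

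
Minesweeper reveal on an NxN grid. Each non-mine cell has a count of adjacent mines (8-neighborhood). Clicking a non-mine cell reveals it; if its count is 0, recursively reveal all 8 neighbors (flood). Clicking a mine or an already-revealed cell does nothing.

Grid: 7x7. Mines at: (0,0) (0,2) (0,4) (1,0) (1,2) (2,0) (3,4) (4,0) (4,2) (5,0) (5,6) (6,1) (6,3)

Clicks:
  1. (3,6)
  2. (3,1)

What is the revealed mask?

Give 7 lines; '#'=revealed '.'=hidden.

Answer: .....##
.....##
.....##
.#...##
.....##
.......
.......

Derivation:
Click 1 (3,6) count=0: revealed 10 new [(0,5) (0,6) (1,5) (1,6) (2,5) (2,6) (3,5) (3,6) (4,5) (4,6)] -> total=10
Click 2 (3,1) count=3: revealed 1 new [(3,1)] -> total=11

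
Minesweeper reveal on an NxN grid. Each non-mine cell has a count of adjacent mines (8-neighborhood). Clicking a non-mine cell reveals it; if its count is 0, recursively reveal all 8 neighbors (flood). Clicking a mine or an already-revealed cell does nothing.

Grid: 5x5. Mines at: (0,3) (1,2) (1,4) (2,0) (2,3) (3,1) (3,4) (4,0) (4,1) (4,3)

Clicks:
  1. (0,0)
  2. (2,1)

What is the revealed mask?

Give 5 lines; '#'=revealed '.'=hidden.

Answer: ##...
##...
.#...
.....
.....

Derivation:
Click 1 (0,0) count=0: revealed 4 new [(0,0) (0,1) (1,0) (1,1)] -> total=4
Click 2 (2,1) count=3: revealed 1 new [(2,1)] -> total=5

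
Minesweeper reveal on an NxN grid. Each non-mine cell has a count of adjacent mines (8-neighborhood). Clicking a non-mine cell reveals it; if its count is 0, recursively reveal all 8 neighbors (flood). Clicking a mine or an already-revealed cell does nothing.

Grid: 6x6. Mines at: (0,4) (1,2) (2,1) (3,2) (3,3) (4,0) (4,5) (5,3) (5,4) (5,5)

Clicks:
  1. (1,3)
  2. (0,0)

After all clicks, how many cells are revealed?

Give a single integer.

Answer: 5

Derivation:
Click 1 (1,3) count=2: revealed 1 new [(1,3)] -> total=1
Click 2 (0,0) count=0: revealed 4 new [(0,0) (0,1) (1,0) (1,1)] -> total=5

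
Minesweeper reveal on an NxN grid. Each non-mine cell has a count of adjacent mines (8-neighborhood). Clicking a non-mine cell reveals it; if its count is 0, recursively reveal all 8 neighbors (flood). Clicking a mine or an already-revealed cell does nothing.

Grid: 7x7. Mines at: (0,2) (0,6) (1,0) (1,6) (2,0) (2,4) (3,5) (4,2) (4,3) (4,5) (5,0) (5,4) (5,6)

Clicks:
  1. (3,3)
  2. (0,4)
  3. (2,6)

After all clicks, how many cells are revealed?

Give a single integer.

Answer: 8

Derivation:
Click 1 (3,3) count=3: revealed 1 new [(3,3)] -> total=1
Click 2 (0,4) count=0: revealed 6 new [(0,3) (0,4) (0,5) (1,3) (1,4) (1,5)] -> total=7
Click 3 (2,6) count=2: revealed 1 new [(2,6)] -> total=8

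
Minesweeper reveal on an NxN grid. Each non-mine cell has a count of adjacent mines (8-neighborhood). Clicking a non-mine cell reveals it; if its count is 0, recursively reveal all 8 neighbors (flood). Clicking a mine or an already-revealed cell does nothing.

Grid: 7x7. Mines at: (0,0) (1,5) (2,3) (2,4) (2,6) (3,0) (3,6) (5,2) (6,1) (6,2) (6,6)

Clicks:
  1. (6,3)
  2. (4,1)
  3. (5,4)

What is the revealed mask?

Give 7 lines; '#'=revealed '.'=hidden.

Answer: .......
.......
.......
...###.
.#.###.
...###.
...###.

Derivation:
Click 1 (6,3) count=2: revealed 1 new [(6,3)] -> total=1
Click 2 (4,1) count=2: revealed 1 new [(4,1)] -> total=2
Click 3 (5,4) count=0: revealed 11 new [(3,3) (3,4) (3,5) (4,3) (4,4) (4,5) (5,3) (5,4) (5,5) (6,4) (6,5)] -> total=13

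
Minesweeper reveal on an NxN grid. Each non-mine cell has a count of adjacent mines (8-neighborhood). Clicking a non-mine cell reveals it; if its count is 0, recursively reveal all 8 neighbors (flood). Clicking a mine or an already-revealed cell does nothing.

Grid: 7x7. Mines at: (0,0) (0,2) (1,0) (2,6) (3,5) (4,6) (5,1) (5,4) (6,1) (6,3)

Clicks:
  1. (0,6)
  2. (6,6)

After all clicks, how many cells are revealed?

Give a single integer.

Click 1 (0,6) count=0: revealed 26 new [(0,3) (0,4) (0,5) (0,6) (1,1) (1,2) (1,3) (1,4) (1,5) (1,6) (2,0) (2,1) (2,2) (2,3) (2,4) (2,5) (3,0) (3,1) (3,2) (3,3) (3,4) (4,0) (4,1) (4,2) (4,3) (4,4)] -> total=26
Click 2 (6,6) count=0: revealed 4 new [(5,5) (5,6) (6,5) (6,6)] -> total=30

Answer: 30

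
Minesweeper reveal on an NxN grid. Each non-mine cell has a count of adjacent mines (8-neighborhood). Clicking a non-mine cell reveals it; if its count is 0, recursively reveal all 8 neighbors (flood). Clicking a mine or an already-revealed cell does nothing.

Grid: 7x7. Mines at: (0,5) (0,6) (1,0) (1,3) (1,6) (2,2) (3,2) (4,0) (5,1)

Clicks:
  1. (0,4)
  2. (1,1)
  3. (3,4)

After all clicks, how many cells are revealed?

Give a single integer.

Answer: 25

Derivation:
Click 1 (0,4) count=2: revealed 1 new [(0,4)] -> total=1
Click 2 (1,1) count=2: revealed 1 new [(1,1)] -> total=2
Click 3 (3,4) count=0: revealed 23 new [(2,3) (2,4) (2,5) (2,6) (3,3) (3,4) (3,5) (3,6) (4,2) (4,3) (4,4) (4,5) (4,6) (5,2) (5,3) (5,4) (5,5) (5,6) (6,2) (6,3) (6,4) (6,5) (6,6)] -> total=25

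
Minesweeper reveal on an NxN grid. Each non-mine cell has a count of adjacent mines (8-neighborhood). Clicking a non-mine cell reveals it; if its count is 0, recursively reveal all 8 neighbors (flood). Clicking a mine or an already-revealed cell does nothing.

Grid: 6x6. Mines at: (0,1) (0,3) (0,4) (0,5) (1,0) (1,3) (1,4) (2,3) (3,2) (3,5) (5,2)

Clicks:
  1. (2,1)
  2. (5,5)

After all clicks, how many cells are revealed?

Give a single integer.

Click 1 (2,1) count=2: revealed 1 new [(2,1)] -> total=1
Click 2 (5,5) count=0: revealed 6 new [(4,3) (4,4) (4,5) (5,3) (5,4) (5,5)] -> total=7

Answer: 7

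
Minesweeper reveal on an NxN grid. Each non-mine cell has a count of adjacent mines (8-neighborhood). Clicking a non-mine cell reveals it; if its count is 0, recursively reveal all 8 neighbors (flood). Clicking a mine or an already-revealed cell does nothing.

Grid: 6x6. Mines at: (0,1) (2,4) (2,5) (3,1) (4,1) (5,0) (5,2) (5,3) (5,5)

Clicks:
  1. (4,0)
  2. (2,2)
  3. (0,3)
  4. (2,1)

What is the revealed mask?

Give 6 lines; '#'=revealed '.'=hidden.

Click 1 (4,0) count=3: revealed 1 new [(4,0)] -> total=1
Click 2 (2,2) count=1: revealed 1 new [(2,2)] -> total=2
Click 3 (0,3) count=0: revealed 8 new [(0,2) (0,3) (0,4) (0,5) (1,2) (1,3) (1,4) (1,5)] -> total=10
Click 4 (2,1) count=1: revealed 1 new [(2,1)] -> total=11

Answer: ..####
..####
.##...
......
#.....
......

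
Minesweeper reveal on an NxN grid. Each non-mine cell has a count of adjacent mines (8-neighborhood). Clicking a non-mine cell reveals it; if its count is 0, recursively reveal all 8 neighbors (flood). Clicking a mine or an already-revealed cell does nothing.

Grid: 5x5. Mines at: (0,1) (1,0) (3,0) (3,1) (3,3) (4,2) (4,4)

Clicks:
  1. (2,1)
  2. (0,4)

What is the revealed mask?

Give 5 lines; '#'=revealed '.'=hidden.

Answer: ..###
..###
.####
.....
.....

Derivation:
Click 1 (2,1) count=3: revealed 1 new [(2,1)] -> total=1
Click 2 (0,4) count=0: revealed 9 new [(0,2) (0,3) (0,4) (1,2) (1,3) (1,4) (2,2) (2,3) (2,4)] -> total=10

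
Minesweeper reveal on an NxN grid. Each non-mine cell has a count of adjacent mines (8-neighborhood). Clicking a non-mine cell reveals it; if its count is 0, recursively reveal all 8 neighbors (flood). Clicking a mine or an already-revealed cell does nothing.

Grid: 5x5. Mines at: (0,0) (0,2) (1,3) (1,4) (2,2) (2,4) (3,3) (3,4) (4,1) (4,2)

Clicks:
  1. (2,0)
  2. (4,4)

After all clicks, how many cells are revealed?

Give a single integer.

Answer: 7

Derivation:
Click 1 (2,0) count=0: revealed 6 new [(1,0) (1,1) (2,0) (2,1) (3,0) (3,1)] -> total=6
Click 2 (4,4) count=2: revealed 1 new [(4,4)] -> total=7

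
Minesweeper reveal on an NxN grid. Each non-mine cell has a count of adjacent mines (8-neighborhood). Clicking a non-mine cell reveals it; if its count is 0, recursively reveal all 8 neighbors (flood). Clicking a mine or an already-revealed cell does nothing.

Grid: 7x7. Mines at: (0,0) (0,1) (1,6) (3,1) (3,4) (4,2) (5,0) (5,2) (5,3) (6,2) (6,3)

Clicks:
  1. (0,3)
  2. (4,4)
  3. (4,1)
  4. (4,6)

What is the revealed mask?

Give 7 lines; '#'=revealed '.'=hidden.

Answer: ..####.
..####.
..#####
.....##
.#..###
....###
....###

Derivation:
Click 1 (0,3) count=0: revealed 12 new [(0,2) (0,3) (0,4) (0,5) (1,2) (1,3) (1,4) (1,5) (2,2) (2,3) (2,4) (2,5)] -> total=12
Click 2 (4,4) count=2: revealed 1 new [(4,4)] -> total=13
Click 3 (4,1) count=4: revealed 1 new [(4,1)] -> total=14
Click 4 (4,6) count=0: revealed 11 new [(2,6) (3,5) (3,6) (4,5) (4,6) (5,4) (5,5) (5,6) (6,4) (6,5) (6,6)] -> total=25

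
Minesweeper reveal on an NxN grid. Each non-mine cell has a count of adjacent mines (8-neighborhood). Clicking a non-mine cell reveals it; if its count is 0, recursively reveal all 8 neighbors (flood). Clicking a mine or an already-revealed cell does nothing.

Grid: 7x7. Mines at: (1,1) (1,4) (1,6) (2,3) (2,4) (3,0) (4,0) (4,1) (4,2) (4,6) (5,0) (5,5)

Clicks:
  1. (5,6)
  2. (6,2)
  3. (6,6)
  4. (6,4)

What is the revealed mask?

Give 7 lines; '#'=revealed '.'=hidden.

Answer: .......
.......
.......
.......
.......
.####.#
.####.#

Derivation:
Click 1 (5,6) count=2: revealed 1 new [(5,6)] -> total=1
Click 2 (6,2) count=0: revealed 8 new [(5,1) (5,2) (5,3) (5,4) (6,1) (6,2) (6,3) (6,4)] -> total=9
Click 3 (6,6) count=1: revealed 1 new [(6,6)] -> total=10
Click 4 (6,4) count=1: revealed 0 new [(none)] -> total=10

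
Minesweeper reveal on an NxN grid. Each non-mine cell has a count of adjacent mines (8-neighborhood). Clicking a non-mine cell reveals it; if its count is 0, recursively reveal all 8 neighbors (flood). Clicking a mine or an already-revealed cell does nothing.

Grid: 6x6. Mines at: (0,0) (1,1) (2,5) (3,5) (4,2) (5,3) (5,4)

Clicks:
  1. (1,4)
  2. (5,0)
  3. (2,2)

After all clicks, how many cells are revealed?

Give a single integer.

Click 1 (1,4) count=1: revealed 1 new [(1,4)] -> total=1
Click 2 (5,0) count=0: revealed 8 new [(2,0) (2,1) (3,0) (3,1) (4,0) (4,1) (5,0) (5,1)] -> total=9
Click 3 (2,2) count=1: revealed 1 new [(2,2)] -> total=10

Answer: 10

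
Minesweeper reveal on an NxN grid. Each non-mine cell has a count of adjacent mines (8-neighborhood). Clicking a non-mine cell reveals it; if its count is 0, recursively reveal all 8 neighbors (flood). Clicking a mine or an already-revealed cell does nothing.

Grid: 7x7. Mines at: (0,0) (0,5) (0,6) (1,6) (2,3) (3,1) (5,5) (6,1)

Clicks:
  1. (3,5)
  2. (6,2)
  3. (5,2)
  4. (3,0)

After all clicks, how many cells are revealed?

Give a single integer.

Click 1 (3,5) count=0: revealed 9 new [(2,4) (2,5) (2,6) (3,4) (3,5) (3,6) (4,4) (4,5) (4,6)] -> total=9
Click 2 (6,2) count=1: revealed 1 new [(6,2)] -> total=10
Click 3 (5,2) count=1: revealed 1 new [(5,2)] -> total=11
Click 4 (3,0) count=1: revealed 1 new [(3,0)] -> total=12

Answer: 12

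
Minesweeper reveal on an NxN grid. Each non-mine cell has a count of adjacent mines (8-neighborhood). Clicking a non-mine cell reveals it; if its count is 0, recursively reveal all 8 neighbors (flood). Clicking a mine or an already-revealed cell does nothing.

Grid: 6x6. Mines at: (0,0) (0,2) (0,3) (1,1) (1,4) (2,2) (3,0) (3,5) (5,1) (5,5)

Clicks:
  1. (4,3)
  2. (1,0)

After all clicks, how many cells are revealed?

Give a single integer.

Answer: 10

Derivation:
Click 1 (4,3) count=0: revealed 9 new [(3,2) (3,3) (3,4) (4,2) (4,3) (4,4) (5,2) (5,3) (5,4)] -> total=9
Click 2 (1,0) count=2: revealed 1 new [(1,0)] -> total=10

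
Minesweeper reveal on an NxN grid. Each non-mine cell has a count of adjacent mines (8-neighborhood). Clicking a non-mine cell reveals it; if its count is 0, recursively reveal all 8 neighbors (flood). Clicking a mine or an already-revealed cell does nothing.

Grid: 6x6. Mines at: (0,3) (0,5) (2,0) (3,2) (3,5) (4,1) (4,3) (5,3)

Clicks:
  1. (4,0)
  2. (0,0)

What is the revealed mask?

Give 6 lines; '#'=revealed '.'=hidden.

Click 1 (4,0) count=1: revealed 1 new [(4,0)] -> total=1
Click 2 (0,0) count=0: revealed 6 new [(0,0) (0,1) (0,2) (1,0) (1,1) (1,2)] -> total=7

Answer: ###...
###...
......
......
#.....
......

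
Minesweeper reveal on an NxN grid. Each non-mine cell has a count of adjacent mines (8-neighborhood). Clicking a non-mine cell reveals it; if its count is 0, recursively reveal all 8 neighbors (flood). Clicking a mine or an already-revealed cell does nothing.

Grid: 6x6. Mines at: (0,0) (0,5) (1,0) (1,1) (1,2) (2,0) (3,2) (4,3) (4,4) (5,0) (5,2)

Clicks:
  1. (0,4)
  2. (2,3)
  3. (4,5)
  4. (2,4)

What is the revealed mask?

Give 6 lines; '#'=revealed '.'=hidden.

Click 1 (0,4) count=1: revealed 1 new [(0,4)] -> total=1
Click 2 (2,3) count=2: revealed 1 new [(2,3)] -> total=2
Click 3 (4,5) count=1: revealed 1 new [(4,5)] -> total=3
Click 4 (2,4) count=0: revealed 8 new [(1,3) (1,4) (1,5) (2,4) (2,5) (3,3) (3,4) (3,5)] -> total=11

Answer: ....#.
...###
...###
...###
.....#
......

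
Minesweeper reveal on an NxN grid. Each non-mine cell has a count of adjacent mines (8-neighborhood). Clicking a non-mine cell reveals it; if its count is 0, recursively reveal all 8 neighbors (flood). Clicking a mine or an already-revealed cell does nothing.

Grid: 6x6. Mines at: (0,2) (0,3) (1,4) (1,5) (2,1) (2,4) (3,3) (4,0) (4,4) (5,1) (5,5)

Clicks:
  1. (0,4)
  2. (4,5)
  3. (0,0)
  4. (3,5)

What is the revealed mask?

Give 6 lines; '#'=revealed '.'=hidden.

Click 1 (0,4) count=3: revealed 1 new [(0,4)] -> total=1
Click 2 (4,5) count=2: revealed 1 new [(4,5)] -> total=2
Click 3 (0,0) count=0: revealed 4 new [(0,0) (0,1) (1,0) (1,1)] -> total=6
Click 4 (3,5) count=2: revealed 1 new [(3,5)] -> total=7

Answer: ##..#.
##....
......
.....#
.....#
......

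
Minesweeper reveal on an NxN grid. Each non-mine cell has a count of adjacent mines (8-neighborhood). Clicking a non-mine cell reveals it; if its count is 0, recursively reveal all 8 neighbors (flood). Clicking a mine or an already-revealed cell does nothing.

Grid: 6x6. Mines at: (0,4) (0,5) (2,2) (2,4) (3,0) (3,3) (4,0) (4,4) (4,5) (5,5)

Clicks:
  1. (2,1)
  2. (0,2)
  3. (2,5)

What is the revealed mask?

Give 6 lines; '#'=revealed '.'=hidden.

Answer: ####..
####..
##...#
......
......
......

Derivation:
Click 1 (2,1) count=2: revealed 1 new [(2,1)] -> total=1
Click 2 (0,2) count=0: revealed 9 new [(0,0) (0,1) (0,2) (0,3) (1,0) (1,1) (1,2) (1,3) (2,0)] -> total=10
Click 3 (2,5) count=1: revealed 1 new [(2,5)] -> total=11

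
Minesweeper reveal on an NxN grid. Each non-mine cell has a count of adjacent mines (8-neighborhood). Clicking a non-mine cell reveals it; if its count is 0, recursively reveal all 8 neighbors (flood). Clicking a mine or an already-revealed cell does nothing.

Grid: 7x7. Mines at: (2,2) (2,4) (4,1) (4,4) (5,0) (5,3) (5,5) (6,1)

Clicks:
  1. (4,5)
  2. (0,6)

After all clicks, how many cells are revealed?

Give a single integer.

Click 1 (4,5) count=2: revealed 1 new [(4,5)] -> total=1
Click 2 (0,6) count=0: revealed 23 new [(0,0) (0,1) (0,2) (0,3) (0,4) (0,5) (0,6) (1,0) (1,1) (1,2) (1,3) (1,4) (1,5) (1,6) (2,0) (2,1) (2,5) (2,6) (3,0) (3,1) (3,5) (3,6) (4,6)] -> total=24

Answer: 24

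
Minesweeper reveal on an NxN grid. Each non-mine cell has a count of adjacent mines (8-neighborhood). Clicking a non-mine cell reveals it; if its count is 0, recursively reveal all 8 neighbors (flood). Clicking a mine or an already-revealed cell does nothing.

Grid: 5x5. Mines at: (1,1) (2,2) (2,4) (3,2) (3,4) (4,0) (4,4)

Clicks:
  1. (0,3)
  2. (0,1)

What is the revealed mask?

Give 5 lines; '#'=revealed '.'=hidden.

Answer: .####
..###
.....
.....
.....

Derivation:
Click 1 (0,3) count=0: revealed 6 new [(0,2) (0,3) (0,4) (1,2) (1,3) (1,4)] -> total=6
Click 2 (0,1) count=1: revealed 1 new [(0,1)] -> total=7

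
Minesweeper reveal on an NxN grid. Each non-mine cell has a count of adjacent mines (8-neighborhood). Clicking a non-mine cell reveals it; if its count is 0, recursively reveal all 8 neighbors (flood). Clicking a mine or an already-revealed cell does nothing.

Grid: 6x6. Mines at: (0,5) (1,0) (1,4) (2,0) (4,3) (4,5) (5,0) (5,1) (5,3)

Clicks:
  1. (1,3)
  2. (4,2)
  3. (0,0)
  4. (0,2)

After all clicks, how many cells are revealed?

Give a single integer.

Click 1 (1,3) count=1: revealed 1 new [(1,3)] -> total=1
Click 2 (4,2) count=3: revealed 1 new [(4,2)] -> total=2
Click 3 (0,0) count=1: revealed 1 new [(0,0)] -> total=3
Click 4 (0,2) count=0: revealed 11 new [(0,1) (0,2) (0,3) (1,1) (1,2) (2,1) (2,2) (2,3) (3,1) (3,2) (3,3)] -> total=14

Answer: 14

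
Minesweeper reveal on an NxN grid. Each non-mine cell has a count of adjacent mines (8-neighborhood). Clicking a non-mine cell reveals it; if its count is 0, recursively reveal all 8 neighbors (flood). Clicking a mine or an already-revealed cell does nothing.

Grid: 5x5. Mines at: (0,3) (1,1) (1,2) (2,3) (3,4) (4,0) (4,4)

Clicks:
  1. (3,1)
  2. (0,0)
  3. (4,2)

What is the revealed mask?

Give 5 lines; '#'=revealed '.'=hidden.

Click 1 (3,1) count=1: revealed 1 new [(3,1)] -> total=1
Click 2 (0,0) count=1: revealed 1 new [(0,0)] -> total=2
Click 3 (4,2) count=0: revealed 5 new [(3,2) (3,3) (4,1) (4,2) (4,3)] -> total=7

Answer: #....
.....
.....
.###.
.###.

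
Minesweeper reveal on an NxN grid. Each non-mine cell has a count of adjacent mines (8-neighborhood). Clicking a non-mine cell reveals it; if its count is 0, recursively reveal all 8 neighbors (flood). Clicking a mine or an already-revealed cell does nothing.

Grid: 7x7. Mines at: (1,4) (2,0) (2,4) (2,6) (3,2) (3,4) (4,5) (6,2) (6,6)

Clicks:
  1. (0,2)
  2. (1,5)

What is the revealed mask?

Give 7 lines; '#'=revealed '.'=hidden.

Answer: ####...
####.#.
.###...
.......
.......
.......
.......

Derivation:
Click 1 (0,2) count=0: revealed 11 new [(0,0) (0,1) (0,2) (0,3) (1,0) (1,1) (1,2) (1,3) (2,1) (2,2) (2,3)] -> total=11
Click 2 (1,5) count=3: revealed 1 new [(1,5)] -> total=12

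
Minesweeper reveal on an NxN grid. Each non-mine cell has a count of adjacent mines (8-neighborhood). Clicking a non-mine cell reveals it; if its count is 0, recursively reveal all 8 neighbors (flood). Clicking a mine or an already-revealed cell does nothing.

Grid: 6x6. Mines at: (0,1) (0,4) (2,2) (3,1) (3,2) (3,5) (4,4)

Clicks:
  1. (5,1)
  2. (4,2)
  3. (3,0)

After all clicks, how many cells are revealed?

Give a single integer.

Answer: 9

Derivation:
Click 1 (5,1) count=0: revealed 8 new [(4,0) (4,1) (4,2) (4,3) (5,0) (5,1) (5,2) (5,3)] -> total=8
Click 2 (4,2) count=2: revealed 0 new [(none)] -> total=8
Click 3 (3,0) count=1: revealed 1 new [(3,0)] -> total=9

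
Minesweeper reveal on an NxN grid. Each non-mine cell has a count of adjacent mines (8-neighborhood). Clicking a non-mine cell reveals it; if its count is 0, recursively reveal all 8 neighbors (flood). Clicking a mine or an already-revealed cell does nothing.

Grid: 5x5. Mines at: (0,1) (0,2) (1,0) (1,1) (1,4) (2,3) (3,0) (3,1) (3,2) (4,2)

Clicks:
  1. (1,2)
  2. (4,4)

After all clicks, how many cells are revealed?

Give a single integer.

Answer: 5

Derivation:
Click 1 (1,2) count=4: revealed 1 new [(1,2)] -> total=1
Click 2 (4,4) count=0: revealed 4 new [(3,3) (3,4) (4,3) (4,4)] -> total=5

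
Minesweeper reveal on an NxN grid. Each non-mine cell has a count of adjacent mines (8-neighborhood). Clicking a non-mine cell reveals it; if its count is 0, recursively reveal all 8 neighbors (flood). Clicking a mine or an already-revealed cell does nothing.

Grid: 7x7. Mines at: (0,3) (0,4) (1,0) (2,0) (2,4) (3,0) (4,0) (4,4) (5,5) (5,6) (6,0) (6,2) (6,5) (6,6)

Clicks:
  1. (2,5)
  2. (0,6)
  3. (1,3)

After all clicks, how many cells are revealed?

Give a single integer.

Answer: 11

Derivation:
Click 1 (2,5) count=1: revealed 1 new [(2,5)] -> total=1
Click 2 (0,6) count=0: revealed 9 new [(0,5) (0,6) (1,5) (1,6) (2,6) (3,5) (3,6) (4,5) (4,6)] -> total=10
Click 3 (1,3) count=3: revealed 1 new [(1,3)] -> total=11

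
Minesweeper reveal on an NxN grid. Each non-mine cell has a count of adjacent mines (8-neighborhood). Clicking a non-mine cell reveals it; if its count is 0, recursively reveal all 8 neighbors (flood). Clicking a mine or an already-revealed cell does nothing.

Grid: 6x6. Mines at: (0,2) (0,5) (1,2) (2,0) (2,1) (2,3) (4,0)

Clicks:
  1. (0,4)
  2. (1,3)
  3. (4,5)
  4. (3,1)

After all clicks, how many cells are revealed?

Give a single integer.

Answer: 21

Derivation:
Click 1 (0,4) count=1: revealed 1 new [(0,4)] -> total=1
Click 2 (1,3) count=3: revealed 1 new [(1,3)] -> total=2
Click 3 (4,5) count=0: revealed 19 new [(1,4) (1,5) (2,4) (2,5) (3,1) (3,2) (3,3) (3,4) (3,5) (4,1) (4,2) (4,3) (4,4) (4,5) (5,1) (5,2) (5,3) (5,4) (5,5)] -> total=21
Click 4 (3,1) count=3: revealed 0 new [(none)] -> total=21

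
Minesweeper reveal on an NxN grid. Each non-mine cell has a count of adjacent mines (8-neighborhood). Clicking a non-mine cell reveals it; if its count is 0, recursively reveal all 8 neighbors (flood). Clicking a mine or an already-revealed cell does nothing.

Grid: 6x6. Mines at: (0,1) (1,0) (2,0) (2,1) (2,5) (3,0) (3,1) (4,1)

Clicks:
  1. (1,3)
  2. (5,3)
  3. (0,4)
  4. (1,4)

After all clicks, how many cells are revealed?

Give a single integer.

Click 1 (1,3) count=0: revealed 23 new [(0,2) (0,3) (0,4) (0,5) (1,2) (1,3) (1,4) (1,5) (2,2) (2,3) (2,4) (3,2) (3,3) (3,4) (3,5) (4,2) (4,3) (4,4) (4,5) (5,2) (5,3) (5,4) (5,5)] -> total=23
Click 2 (5,3) count=0: revealed 0 new [(none)] -> total=23
Click 3 (0,4) count=0: revealed 0 new [(none)] -> total=23
Click 4 (1,4) count=1: revealed 0 new [(none)] -> total=23

Answer: 23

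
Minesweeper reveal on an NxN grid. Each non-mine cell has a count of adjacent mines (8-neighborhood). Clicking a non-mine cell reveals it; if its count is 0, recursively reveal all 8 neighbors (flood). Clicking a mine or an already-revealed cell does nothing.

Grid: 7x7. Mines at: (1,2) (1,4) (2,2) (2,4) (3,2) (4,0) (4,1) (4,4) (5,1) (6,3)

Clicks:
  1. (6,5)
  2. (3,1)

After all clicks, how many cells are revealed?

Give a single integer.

Answer: 17

Derivation:
Click 1 (6,5) count=0: revealed 16 new [(0,5) (0,6) (1,5) (1,6) (2,5) (2,6) (3,5) (3,6) (4,5) (4,6) (5,4) (5,5) (5,6) (6,4) (6,5) (6,6)] -> total=16
Click 2 (3,1) count=4: revealed 1 new [(3,1)] -> total=17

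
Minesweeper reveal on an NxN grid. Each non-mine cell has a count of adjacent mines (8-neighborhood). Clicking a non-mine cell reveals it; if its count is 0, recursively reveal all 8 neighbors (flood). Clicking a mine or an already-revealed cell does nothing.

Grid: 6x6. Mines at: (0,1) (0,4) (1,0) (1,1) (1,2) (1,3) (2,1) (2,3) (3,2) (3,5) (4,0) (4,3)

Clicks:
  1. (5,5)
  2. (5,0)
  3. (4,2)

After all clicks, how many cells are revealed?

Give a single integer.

Answer: 6

Derivation:
Click 1 (5,5) count=0: revealed 4 new [(4,4) (4,5) (5,4) (5,5)] -> total=4
Click 2 (5,0) count=1: revealed 1 new [(5,0)] -> total=5
Click 3 (4,2) count=2: revealed 1 new [(4,2)] -> total=6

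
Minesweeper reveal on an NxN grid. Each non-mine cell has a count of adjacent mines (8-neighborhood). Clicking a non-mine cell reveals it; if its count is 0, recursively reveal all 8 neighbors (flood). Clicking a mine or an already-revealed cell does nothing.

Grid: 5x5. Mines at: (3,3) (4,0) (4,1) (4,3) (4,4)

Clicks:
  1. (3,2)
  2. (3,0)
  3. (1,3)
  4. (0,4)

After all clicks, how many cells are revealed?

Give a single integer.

Answer: 18

Derivation:
Click 1 (3,2) count=3: revealed 1 new [(3,2)] -> total=1
Click 2 (3,0) count=2: revealed 1 new [(3,0)] -> total=2
Click 3 (1,3) count=0: revealed 16 new [(0,0) (0,1) (0,2) (0,3) (0,4) (1,0) (1,1) (1,2) (1,3) (1,4) (2,0) (2,1) (2,2) (2,3) (2,4) (3,1)] -> total=18
Click 4 (0,4) count=0: revealed 0 new [(none)] -> total=18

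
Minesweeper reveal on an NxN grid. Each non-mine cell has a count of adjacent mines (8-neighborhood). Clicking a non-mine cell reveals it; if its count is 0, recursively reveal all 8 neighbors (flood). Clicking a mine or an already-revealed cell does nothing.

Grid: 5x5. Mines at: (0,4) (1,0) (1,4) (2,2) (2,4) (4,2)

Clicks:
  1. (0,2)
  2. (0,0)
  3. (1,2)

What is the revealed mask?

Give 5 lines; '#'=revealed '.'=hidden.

Click 1 (0,2) count=0: revealed 6 new [(0,1) (0,2) (0,3) (1,1) (1,2) (1,3)] -> total=6
Click 2 (0,0) count=1: revealed 1 new [(0,0)] -> total=7
Click 3 (1,2) count=1: revealed 0 new [(none)] -> total=7

Answer: ####.
.###.
.....
.....
.....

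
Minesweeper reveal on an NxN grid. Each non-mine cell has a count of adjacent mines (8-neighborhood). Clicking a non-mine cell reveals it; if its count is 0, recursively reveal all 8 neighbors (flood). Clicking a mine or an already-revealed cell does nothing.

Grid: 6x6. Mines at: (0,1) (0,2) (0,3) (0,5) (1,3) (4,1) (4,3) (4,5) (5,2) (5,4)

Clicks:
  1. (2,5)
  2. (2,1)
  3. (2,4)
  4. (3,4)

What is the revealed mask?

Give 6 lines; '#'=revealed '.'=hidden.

Answer: ......
###.##
###.##
###.##
......
......

Derivation:
Click 1 (2,5) count=0: revealed 6 new [(1,4) (1,5) (2,4) (2,5) (3,4) (3,5)] -> total=6
Click 2 (2,1) count=0: revealed 9 new [(1,0) (1,1) (1,2) (2,0) (2,1) (2,2) (3,0) (3,1) (3,2)] -> total=15
Click 3 (2,4) count=1: revealed 0 new [(none)] -> total=15
Click 4 (3,4) count=2: revealed 0 new [(none)] -> total=15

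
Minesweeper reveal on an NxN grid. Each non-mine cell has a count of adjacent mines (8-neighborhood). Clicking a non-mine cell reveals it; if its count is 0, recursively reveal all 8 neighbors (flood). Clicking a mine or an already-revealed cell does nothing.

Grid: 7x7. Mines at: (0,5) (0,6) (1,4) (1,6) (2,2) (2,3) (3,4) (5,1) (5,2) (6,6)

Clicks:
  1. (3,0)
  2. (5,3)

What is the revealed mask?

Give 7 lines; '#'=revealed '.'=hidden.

Answer: ####...
####...
##.....
##.....
##.....
...#...
.......

Derivation:
Click 1 (3,0) count=0: revealed 14 new [(0,0) (0,1) (0,2) (0,3) (1,0) (1,1) (1,2) (1,3) (2,0) (2,1) (3,0) (3,1) (4,0) (4,1)] -> total=14
Click 2 (5,3) count=1: revealed 1 new [(5,3)] -> total=15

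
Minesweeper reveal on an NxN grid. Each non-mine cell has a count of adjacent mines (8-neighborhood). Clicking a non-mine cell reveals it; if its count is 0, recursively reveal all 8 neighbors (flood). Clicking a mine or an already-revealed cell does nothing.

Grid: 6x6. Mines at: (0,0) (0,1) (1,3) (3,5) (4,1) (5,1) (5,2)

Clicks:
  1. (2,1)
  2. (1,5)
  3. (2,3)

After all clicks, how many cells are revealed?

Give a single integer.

Answer: 16

Derivation:
Click 1 (2,1) count=0: revealed 9 new [(1,0) (1,1) (1,2) (2,0) (2,1) (2,2) (3,0) (3,1) (3,2)] -> total=9
Click 2 (1,5) count=0: revealed 6 new [(0,4) (0,5) (1,4) (1,5) (2,4) (2,5)] -> total=15
Click 3 (2,3) count=1: revealed 1 new [(2,3)] -> total=16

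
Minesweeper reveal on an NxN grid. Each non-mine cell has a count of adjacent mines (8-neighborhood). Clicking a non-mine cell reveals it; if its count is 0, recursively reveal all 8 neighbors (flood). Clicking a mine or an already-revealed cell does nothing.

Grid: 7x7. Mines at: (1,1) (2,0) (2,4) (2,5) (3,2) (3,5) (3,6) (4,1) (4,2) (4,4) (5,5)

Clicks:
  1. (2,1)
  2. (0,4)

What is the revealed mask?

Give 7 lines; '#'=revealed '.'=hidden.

Answer: ..#####
..#####
.#.....
.......
.......
.......
.......

Derivation:
Click 1 (2,1) count=3: revealed 1 new [(2,1)] -> total=1
Click 2 (0,4) count=0: revealed 10 new [(0,2) (0,3) (0,4) (0,5) (0,6) (1,2) (1,3) (1,4) (1,5) (1,6)] -> total=11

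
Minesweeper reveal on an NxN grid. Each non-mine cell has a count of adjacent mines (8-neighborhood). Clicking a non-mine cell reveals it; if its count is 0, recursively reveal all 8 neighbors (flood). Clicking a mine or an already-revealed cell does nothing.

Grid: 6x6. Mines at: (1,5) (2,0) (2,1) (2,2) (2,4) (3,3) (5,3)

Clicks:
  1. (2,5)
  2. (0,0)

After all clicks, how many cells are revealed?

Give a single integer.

Click 1 (2,5) count=2: revealed 1 new [(2,5)] -> total=1
Click 2 (0,0) count=0: revealed 10 new [(0,0) (0,1) (0,2) (0,3) (0,4) (1,0) (1,1) (1,2) (1,3) (1,4)] -> total=11

Answer: 11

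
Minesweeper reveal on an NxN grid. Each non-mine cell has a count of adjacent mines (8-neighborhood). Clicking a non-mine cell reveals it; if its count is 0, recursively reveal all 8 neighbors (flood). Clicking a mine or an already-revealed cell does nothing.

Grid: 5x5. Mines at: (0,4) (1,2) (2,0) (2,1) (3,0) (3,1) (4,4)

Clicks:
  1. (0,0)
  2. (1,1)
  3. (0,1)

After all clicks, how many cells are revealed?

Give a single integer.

Answer: 4

Derivation:
Click 1 (0,0) count=0: revealed 4 new [(0,0) (0,1) (1,0) (1,1)] -> total=4
Click 2 (1,1) count=3: revealed 0 new [(none)] -> total=4
Click 3 (0,1) count=1: revealed 0 new [(none)] -> total=4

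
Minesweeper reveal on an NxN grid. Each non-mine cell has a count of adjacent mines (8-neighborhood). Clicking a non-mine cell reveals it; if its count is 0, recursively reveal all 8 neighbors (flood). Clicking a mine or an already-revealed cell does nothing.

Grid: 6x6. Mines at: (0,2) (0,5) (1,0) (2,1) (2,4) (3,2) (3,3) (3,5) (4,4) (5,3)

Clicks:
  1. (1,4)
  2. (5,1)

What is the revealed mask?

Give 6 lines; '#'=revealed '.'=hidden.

Click 1 (1,4) count=2: revealed 1 new [(1,4)] -> total=1
Click 2 (5,1) count=0: revealed 8 new [(3,0) (3,1) (4,0) (4,1) (4,2) (5,0) (5,1) (5,2)] -> total=9

Answer: ......
....#.
......
##....
###...
###...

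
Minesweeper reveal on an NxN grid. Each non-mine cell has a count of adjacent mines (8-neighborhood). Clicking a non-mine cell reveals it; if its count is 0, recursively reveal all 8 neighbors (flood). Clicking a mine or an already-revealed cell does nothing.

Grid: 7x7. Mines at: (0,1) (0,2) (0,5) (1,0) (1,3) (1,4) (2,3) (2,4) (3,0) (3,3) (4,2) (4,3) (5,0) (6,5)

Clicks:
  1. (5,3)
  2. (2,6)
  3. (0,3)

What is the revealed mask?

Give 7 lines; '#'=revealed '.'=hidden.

Answer: ...#...
.....##
.....##
....###
....###
...####
.......

Derivation:
Click 1 (5,3) count=2: revealed 1 new [(5,3)] -> total=1
Click 2 (2,6) count=0: revealed 13 new [(1,5) (1,6) (2,5) (2,6) (3,4) (3,5) (3,6) (4,4) (4,5) (4,6) (5,4) (5,5) (5,6)] -> total=14
Click 3 (0,3) count=3: revealed 1 new [(0,3)] -> total=15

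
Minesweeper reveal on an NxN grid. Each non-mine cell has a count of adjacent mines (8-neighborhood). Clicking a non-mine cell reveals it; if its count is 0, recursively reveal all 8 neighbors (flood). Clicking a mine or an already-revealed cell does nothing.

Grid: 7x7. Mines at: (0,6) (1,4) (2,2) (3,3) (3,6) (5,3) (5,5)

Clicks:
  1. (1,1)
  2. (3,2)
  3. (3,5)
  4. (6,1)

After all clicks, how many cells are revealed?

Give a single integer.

Click 1 (1,1) count=1: revealed 1 new [(1,1)] -> total=1
Click 2 (3,2) count=2: revealed 1 new [(3,2)] -> total=2
Click 3 (3,5) count=1: revealed 1 new [(3,5)] -> total=3
Click 4 (6,1) count=0: revealed 20 new [(0,0) (0,1) (0,2) (0,3) (1,0) (1,2) (1,3) (2,0) (2,1) (3,0) (3,1) (4,0) (4,1) (4,2) (5,0) (5,1) (5,2) (6,0) (6,1) (6,2)] -> total=23

Answer: 23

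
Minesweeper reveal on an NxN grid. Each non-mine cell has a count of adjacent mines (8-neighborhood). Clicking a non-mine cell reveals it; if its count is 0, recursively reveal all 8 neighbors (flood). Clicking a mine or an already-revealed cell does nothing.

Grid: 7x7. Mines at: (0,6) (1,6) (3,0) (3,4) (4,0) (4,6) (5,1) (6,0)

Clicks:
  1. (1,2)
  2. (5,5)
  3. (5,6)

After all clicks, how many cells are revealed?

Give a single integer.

Click 1 (1,2) count=0: revealed 24 new [(0,0) (0,1) (0,2) (0,3) (0,4) (0,5) (1,0) (1,1) (1,2) (1,3) (1,4) (1,5) (2,0) (2,1) (2,2) (2,3) (2,4) (2,5) (3,1) (3,2) (3,3) (4,1) (4,2) (4,3)] -> total=24
Click 2 (5,5) count=1: revealed 1 new [(5,5)] -> total=25
Click 3 (5,6) count=1: revealed 1 new [(5,6)] -> total=26

Answer: 26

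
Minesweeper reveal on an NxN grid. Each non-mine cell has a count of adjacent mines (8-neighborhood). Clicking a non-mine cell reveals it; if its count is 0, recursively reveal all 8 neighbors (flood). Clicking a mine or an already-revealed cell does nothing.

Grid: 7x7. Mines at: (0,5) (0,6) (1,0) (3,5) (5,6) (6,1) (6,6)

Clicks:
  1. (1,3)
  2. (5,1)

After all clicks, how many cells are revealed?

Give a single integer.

Answer: 34

Derivation:
Click 1 (1,3) count=0: revealed 34 new [(0,1) (0,2) (0,3) (0,4) (1,1) (1,2) (1,3) (1,4) (2,0) (2,1) (2,2) (2,3) (2,4) (3,0) (3,1) (3,2) (3,3) (3,4) (4,0) (4,1) (4,2) (4,3) (4,4) (4,5) (5,0) (5,1) (5,2) (5,3) (5,4) (5,5) (6,2) (6,3) (6,4) (6,5)] -> total=34
Click 2 (5,1) count=1: revealed 0 new [(none)] -> total=34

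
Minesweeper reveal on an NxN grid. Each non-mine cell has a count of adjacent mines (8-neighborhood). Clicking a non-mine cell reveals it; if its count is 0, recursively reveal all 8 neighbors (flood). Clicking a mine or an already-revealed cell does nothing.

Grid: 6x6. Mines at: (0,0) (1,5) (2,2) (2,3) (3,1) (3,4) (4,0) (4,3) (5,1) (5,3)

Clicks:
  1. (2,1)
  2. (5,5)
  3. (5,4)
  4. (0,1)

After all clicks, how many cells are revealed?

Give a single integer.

Answer: 6

Derivation:
Click 1 (2,1) count=2: revealed 1 new [(2,1)] -> total=1
Click 2 (5,5) count=0: revealed 4 new [(4,4) (4,5) (5,4) (5,5)] -> total=5
Click 3 (5,4) count=2: revealed 0 new [(none)] -> total=5
Click 4 (0,1) count=1: revealed 1 new [(0,1)] -> total=6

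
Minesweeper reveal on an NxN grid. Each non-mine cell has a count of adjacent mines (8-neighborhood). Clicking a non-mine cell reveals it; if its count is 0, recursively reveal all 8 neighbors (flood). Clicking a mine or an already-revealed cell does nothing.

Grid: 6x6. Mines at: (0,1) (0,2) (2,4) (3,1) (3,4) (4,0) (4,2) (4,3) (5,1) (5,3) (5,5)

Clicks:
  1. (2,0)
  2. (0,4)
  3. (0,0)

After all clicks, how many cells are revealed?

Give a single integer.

Click 1 (2,0) count=1: revealed 1 new [(2,0)] -> total=1
Click 2 (0,4) count=0: revealed 6 new [(0,3) (0,4) (0,5) (1,3) (1,4) (1,5)] -> total=7
Click 3 (0,0) count=1: revealed 1 new [(0,0)] -> total=8

Answer: 8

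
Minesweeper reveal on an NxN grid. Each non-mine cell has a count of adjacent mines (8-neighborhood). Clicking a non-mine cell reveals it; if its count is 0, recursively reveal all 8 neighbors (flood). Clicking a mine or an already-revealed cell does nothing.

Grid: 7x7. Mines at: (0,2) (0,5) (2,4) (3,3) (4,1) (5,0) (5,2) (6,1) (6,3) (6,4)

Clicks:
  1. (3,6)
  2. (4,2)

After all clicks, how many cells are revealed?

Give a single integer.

Click 1 (3,6) count=0: revealed 15 new [(1,5) (1,6) (2,5) (2,6) (3,4) (3,5) (3,6) (4,4) (4,5) (4,6) (5,4) (5,5) (5,6) (6,5) (6,6)] -> total=15
Click 2 (4,2) count=3: revealed 1 new [(4,2)] -> total=16

Answer: 16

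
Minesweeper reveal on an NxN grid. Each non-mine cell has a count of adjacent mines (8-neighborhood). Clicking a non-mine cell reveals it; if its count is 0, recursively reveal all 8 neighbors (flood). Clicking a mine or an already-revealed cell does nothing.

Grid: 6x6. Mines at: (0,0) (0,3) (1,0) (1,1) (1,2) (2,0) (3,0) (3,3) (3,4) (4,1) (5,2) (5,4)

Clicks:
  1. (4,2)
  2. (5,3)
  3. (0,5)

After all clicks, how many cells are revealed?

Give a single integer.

Answer: 8

Derivation:
Click 1 (4,2) count=3: revealed 1 new [(4,2)] -> total=1
Click 2 (5,3) count=2: revealed 1 new [(5,3)] -> total=2
Click 3 (0,5) count=0: revealed 6 new [(0,4) (0,5) (1,4) (1,5) (2,4) (2,5)] -> total=8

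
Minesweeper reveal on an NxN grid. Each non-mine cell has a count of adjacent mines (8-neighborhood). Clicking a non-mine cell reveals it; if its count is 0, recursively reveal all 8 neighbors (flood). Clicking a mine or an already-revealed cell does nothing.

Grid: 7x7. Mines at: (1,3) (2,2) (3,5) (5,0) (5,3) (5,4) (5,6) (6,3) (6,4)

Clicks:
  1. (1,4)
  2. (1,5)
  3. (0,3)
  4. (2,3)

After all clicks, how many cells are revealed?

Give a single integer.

Click 1 (1,4) count=1: revealed 1 new [(1,4)] -> total=1
Click 2 (1,5) count=0: revealed 8 new [(0,4) (0,5) (0,6) (1,5) (1,6) (2,4) (2,5) (2,6)] -> total=9
Click 3 (0,3) count=1: revealed 1 new [(0,3)] -> total=10
Click 4 (2,3) count=2: revealed 1 new [(2,3)] -> total=11

Answer: 11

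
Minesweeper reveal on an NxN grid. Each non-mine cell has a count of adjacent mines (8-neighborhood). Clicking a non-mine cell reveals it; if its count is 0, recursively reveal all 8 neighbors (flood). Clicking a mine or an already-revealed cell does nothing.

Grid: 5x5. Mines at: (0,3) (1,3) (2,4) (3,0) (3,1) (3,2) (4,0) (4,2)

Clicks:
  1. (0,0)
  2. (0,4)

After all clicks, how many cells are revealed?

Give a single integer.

Click 1 (0,0) count=0: revealed 9 new [(0,0) (0,1) (0,2) (1,0) (1,1) (1,2) (2,0) (2,1) (2,2)] -> total=9
Click 2 (0,4) count=2: revealed 1 new [(0,4)] -> total=10

Answer: 10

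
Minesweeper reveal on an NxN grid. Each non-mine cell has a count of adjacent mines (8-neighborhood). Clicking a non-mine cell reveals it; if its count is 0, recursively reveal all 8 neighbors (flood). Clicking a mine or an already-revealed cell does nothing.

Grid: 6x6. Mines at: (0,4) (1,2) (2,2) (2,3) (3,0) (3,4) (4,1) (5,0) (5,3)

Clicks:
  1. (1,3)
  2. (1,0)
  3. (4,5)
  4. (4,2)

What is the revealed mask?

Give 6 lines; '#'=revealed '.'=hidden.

Answer: ##....
##.#..
##....
......
..#..#
......

Derivation:
Click 1 (1,3) count=4: revealed 1 new [(1,3)] -> total=1
Click 2 (1,0) count=0: revealed 6 new [(0,0) (0,1) (1,0) (1,1) (2,0) (2,1)] -> total=7
Click 3 (4,5) count=1: revealed 1 new [(4,5)] -> total=8
Click 4 (4,2) count=2: revealed 1 new [(4,2)] -> total=9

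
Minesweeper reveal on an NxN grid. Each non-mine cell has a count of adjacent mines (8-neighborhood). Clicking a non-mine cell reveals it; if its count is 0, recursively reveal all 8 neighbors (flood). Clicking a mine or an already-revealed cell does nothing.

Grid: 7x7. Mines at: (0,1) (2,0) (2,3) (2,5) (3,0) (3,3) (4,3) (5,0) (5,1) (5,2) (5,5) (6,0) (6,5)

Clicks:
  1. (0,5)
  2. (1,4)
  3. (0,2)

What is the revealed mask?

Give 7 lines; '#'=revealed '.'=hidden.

Click 1 (0,5) count=0: revealed 10 new [(0,2) (0,3) (0,4) (0,5) (0,6) (1,2) (1,3) (1,4) (1,5) (1,6)] -> total=10
Click 2 (1,4) count=2: revealed 0 new [(none)] -> total=10
Click 3 (0,2) count=1: revealed 0 new [(none)] -> total=10

Answer: ..#####
..#####
.......
.......
.......
.......
.......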